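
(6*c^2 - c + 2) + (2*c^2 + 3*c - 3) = 8*c^2 + 2*c - 1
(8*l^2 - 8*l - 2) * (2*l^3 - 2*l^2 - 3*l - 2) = 16*l^5 - 32*l^4 - 12*l^3 + 12*l^2 + 22*l + 4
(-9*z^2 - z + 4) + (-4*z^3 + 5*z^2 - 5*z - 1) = -4*z^3 - 4*z^2 - 6*z + 3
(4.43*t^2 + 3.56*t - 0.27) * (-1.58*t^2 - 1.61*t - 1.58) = -6.9994*t^4 - 12.7571*t^3 - 12.3044*t^2 - 5.1901*t + 0.4266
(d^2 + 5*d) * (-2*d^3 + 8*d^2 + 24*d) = -2*d^5 - 2*d^4 + 64*d^3 + 120*d^2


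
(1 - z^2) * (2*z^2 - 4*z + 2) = -2*z^4 + 4*z^3 - 4*z + 2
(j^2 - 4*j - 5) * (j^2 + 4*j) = j^4 - 21*j^2 - 20*j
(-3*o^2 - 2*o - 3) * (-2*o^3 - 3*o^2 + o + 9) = 6*o^5 + 13*o^4 + 9*o^3 - 20*o^2 - 21*o - 27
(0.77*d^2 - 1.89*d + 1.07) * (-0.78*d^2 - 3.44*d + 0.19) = -0.6006*d^4 - 1.1746*d^3 + 5.8133*d^2 - 4.0399*d + 0.2033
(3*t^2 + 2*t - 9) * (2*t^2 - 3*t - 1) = 6*t^4 - 5*t^3 - 27*t^2 + 25*t + 9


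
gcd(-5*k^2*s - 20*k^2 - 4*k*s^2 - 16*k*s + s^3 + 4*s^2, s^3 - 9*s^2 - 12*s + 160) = s + 4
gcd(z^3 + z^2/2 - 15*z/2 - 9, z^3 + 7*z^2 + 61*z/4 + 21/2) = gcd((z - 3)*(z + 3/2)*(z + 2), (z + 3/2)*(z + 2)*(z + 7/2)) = z^2 + 7*z/2 + 3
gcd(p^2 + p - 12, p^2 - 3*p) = p - 3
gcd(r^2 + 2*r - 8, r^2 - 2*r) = r - 2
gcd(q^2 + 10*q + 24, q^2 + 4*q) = q + 4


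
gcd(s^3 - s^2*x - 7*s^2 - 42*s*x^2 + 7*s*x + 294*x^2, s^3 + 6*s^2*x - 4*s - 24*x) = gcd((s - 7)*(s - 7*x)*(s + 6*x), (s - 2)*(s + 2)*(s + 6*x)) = s + 6*x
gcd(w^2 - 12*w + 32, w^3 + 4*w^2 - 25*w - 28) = w - 4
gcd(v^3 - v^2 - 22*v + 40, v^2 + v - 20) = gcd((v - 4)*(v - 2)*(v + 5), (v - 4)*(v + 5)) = v^2 + v - 20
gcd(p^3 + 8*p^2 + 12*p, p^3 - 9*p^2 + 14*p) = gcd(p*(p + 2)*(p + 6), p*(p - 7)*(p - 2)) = p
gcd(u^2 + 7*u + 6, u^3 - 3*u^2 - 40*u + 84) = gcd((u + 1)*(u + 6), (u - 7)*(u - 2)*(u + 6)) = u + 6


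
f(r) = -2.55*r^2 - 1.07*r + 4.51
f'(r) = -5.1*r - 1.07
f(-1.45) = 0.70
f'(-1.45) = 6.32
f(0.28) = 4.01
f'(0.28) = -2.50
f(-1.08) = 2.69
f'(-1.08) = 4.44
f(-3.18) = -17.87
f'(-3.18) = 15.15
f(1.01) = 0.83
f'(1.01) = -6.22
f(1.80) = -5.68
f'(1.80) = -10.25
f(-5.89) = -77.65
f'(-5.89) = 28.97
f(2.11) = -9.10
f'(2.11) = -11.83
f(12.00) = -375.53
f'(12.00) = -62.27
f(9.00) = -211.67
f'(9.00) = -46.97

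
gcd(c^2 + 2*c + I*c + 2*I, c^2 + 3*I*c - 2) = c + I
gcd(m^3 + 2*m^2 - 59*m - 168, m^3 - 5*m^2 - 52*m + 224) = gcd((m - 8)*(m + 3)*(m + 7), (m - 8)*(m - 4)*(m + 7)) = m^2 - m - 56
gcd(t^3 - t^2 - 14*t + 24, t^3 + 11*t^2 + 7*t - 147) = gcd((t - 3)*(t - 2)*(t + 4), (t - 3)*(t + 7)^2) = t - 3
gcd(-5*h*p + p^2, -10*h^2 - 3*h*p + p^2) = -5*h + p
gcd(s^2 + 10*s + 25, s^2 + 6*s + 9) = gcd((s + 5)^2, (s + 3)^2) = 1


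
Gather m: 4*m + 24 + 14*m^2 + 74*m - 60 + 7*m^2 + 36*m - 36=21*m^2 + 114*m - 72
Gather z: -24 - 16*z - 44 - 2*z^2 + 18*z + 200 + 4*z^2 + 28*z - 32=2*z^2 + 30*z + 100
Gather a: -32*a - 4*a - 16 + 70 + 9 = 63 - 36*a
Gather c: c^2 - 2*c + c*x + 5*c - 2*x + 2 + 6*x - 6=c^2 + c*(x + 3) + 4*x - 4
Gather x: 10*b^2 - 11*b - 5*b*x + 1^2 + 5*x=10*b^2 - 11*b + x*(5 - 5*b) + 1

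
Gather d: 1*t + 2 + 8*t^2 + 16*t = 8*t^2 + 17*t + 2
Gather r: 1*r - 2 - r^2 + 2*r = -r^2 + 3*r - 2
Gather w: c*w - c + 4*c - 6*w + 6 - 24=3*c + w*(c - 6) - 18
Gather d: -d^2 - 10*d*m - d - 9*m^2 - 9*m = -d^2 + d*(-10*m - 1) - 9*m^2 - 9*m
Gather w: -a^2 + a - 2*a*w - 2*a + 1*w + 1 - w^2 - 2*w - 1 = -a^2 - a - w^2 + w*(-2*a - 1)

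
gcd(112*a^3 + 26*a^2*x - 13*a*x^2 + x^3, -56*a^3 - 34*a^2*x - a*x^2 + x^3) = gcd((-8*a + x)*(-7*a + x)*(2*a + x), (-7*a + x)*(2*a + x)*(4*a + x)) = -14*a^2 - 5*a*x + x^2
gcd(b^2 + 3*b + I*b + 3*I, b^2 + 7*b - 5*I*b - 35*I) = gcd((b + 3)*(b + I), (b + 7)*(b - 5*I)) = 1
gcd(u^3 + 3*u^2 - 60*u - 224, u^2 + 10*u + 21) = u + 7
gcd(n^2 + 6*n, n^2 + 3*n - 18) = n + 6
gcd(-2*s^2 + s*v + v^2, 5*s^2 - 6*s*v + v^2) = s - v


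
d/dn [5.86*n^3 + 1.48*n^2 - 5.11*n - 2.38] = 17.58*n^2 + 2.96*n - 5.11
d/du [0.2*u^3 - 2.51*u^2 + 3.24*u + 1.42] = 0.6*u^2 - 5.02*u + 3.24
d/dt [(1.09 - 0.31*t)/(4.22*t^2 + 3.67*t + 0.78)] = (1.3082*t^2 - 9.1996*t - 4.2421)/(17.8084*t^4 + 30.9748*t^3 + 20.0521*t^2 + 5.7252*t + 0.6084)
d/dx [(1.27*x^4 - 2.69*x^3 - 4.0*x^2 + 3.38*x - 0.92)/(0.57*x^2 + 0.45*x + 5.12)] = (1.4478*x^5 + 0.1812*x^4 + 23.5886*x^3 - 45.045*x^2 - 39.9112*x + 17.7196)/(0.3249*x^4 + 0.513*x^3 + 6.0393*x^2 + 4.608*x + 26.2144)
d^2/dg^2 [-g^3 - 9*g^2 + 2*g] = -6*g - 18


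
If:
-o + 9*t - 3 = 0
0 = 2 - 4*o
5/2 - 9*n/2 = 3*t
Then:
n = 8/27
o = 1/2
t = 7/18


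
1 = 1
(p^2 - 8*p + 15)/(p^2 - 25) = (p - 3)/(p + 5)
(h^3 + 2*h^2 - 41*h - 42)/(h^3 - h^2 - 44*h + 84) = (h + 1)/(h - 2)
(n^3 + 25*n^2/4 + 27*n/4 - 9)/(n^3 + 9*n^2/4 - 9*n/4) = (n + 4)/n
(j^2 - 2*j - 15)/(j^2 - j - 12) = (j - 5)/(j - 4)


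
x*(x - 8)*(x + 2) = x^3 - 6*x^2 - 16*x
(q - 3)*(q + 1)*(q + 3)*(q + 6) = q^4 + 7*q^3 - 3*q^2 - 63*q - 54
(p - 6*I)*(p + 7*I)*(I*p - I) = I*p^3 - p^2 - I*p^2 + p + 42*I*p - 42*I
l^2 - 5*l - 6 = (l - 6)*(l + 1)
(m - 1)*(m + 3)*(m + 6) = m^3 + 8*m^2 + 9*m - 18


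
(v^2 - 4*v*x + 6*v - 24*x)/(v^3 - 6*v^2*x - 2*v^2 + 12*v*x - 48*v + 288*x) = (-v + 4*x)/(-v^2 + 6*v*x + 8*v - 48*x)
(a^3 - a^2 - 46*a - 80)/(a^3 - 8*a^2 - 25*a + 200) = (a + 2)/(a - 5)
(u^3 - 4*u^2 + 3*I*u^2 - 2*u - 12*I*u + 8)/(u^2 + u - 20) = (u^2 + 3*I*u - 2)/(u + 5)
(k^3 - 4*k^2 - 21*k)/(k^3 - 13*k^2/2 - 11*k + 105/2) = 2*k/(2*k - 5)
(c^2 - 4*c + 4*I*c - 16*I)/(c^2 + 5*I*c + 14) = (c^2 + 4*c*(-1 + I) - 16*I)/(c^2 + 5*I*c + 14)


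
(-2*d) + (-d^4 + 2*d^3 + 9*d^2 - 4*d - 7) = -d^4 + 2*d^3 + 9*d^2 - 6*d - 7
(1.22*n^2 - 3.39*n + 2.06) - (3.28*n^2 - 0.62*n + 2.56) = -2.06*n^2 - 2.77*n - 0.5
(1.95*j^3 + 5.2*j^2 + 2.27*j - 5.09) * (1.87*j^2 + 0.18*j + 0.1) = 3.6465*j^5 + 10.075*j^4 + 5.3759*j^3 - 8.5897*j^2 - 0.6892*j - 0.509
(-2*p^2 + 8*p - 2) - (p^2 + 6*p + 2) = -3*p^2 + 2*p - 4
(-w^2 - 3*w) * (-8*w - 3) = 8*w^3 + 27*w^2 + 9*w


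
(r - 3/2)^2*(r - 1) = r^3 - 4*r^2 + 21*r/4 - 9/4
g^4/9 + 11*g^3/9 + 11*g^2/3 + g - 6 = (g/3 + 1)^2*(g - 1)*(g + 6)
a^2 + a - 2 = (a - 1)*(a + 2)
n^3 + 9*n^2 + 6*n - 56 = (n - 2)*(n + 4)*(n + 7)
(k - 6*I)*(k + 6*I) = k^2 + 36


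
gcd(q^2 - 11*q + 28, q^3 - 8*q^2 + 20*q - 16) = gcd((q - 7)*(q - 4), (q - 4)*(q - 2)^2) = q - 4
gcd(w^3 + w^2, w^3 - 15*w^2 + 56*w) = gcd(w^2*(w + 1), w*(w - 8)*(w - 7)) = w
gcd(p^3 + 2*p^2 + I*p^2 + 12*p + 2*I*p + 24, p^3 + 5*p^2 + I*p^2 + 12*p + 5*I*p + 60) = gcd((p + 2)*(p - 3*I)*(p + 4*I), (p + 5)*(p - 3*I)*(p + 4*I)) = p^2 + I*p + 12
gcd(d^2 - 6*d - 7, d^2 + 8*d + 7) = d + 1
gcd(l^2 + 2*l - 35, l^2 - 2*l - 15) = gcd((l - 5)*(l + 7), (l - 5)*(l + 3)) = l - 5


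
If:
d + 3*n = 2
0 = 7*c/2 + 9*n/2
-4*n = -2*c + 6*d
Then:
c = -27/20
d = -23/20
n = 21/20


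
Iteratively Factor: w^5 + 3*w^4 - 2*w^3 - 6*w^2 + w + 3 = (w - 1)*(w^4 + 4*w^3 + 2*w^2 - 4*w - 3) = (w - 1)^2*(w^3 + 5*w^2 + 7*w + 3) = (w - 1)^2*(w + 3)*(w^2 + 2*w + 1) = (w - 1)^2*(w + 1)*(w + 3)*(w + 1)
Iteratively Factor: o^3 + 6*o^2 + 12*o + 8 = (o + 2)*(o^2 + 4*o + 4) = (o + 2)^2*(o + 2)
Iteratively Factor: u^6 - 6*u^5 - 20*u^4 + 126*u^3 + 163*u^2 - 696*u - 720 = (u - 4)*(u^5 - 2*u^4 - 28*u^3 + 14*u^2 + 219*u + 180) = (u - 4)*(u + 3)*(u^4 - 5*u^3 - 13*u^2 + 53*u + 60) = (u - 4)^2*(u + 3)*(u^3 - u^2 - 17*u - 15) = (u - 4)^2*(u + 1)*(u + 3)*(u^2 - 2*u - 15) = (u - 4)^2*(u + 1)*(u + 3)^2*(u - 5)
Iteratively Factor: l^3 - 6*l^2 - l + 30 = (l - 3)*(l^2 - 3*l - 10) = (l - 5)*(l - 3)*(l + 2)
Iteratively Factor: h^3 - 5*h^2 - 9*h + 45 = (h - 5)*(h^2 - 9) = (h - 5)*(h - 3)*(h + 3)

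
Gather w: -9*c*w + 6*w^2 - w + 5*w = 6*w^2 + w*(4 - 9*c)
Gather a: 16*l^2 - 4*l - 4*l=16*l^2 - 8*l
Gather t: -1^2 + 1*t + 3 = t + 2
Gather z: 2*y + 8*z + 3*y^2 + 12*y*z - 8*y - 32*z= 3*y^2 - 6*y + z*(12*y - 24)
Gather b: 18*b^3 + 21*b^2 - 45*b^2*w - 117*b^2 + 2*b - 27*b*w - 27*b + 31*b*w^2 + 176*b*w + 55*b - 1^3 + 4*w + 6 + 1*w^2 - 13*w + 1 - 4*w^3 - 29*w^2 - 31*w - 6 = 18*b^3 + b^2*(-45*w - 96) + b*(31*w^2 + 149*w + 30) - 4*w^3 - 28*w^2 - 40*w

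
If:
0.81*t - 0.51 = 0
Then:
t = 0.63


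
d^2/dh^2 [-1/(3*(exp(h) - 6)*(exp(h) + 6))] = 4*(-exp(2*h) - 36)*exp(2*h)/(3*(exp(6*h) - 108*exp(4*h) + 3888*exp(2*h) - 46656))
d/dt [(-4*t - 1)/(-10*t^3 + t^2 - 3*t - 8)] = (40*t^3 - 4*t^2 + 12*t - (4*t + 1)*(30*t^2 - 2*t + 3) + 32)/(10*t^3 - t^2 + 3*t + 8)^2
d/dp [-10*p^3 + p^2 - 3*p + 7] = -30*p^2 + 2*p - 3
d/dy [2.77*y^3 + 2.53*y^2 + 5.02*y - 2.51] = 8.31*y^2 + 5.06*y + 5.02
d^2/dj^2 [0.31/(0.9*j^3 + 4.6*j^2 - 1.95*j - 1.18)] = (-(1.674*j + 2.852)*(0.9*j^3 + 4.6*j^2 - 1.95*j - 1.18) + 0.31*(2.7*j^2 + 9.2*j - 1.95)*(5.4*j^2 + 18.4*j - 3.9))/(0.9*j^3 + 4.6*j^2 - 1.95*j - 1.18)^3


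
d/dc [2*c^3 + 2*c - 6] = 6*c^2 + 2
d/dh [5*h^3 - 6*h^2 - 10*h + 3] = 15*h^2 - 12*h - 10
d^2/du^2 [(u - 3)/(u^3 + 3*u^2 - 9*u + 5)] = 6*(u^3 - u^2 - 21*u - 51)/(u^7 + 11*u^6 + 21*u^5 - 89*u^4 - 109*u^3 + 465*u^2 - 425*u + 125)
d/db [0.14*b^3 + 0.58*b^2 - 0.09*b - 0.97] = 0.42*b^2 + 1.16*b - 0.09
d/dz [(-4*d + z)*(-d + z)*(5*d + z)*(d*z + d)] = d*(20*d^3 - 42*d^2*z - 21*d^2 + 4*z^3 + 3*z^2)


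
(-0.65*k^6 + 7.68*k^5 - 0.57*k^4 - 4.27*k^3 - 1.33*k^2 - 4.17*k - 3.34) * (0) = 0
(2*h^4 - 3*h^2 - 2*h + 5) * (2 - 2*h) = -4*h^5 + 4*h^4 + 6*h^3 - 2*h^2 - 14*h + 10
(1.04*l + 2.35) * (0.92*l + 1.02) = 0.9568*l^2 + 3.2228*l + 2.397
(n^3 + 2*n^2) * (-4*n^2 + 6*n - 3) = -4*n^5 - 2*n^4 + 9*n^3 - 6*n^2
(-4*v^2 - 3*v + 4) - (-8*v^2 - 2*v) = 4*v^2 - v + 4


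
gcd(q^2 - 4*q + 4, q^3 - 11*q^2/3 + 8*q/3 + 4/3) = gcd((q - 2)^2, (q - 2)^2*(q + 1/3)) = q^2 - 4*q + 4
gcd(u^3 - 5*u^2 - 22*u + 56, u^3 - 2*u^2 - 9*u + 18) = u - 2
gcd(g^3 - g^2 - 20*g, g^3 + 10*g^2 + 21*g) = g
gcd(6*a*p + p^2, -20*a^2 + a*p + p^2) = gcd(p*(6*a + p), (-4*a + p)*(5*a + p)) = 1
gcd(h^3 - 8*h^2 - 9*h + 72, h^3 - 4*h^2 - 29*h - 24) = h^2 - 5*h - 24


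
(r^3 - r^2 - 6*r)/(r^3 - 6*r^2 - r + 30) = r/(r - 5)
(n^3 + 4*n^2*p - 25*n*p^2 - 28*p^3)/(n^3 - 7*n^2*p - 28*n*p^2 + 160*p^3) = (-n^2 - 8*n*p - 7*p^2)/(-n^2 + 3*n*p + 40*p^2)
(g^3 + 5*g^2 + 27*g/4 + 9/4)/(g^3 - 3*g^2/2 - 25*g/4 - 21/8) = 2*(g + 3)/(2*g - 7)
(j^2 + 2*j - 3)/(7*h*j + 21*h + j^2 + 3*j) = (j - 1)/(7*h + j)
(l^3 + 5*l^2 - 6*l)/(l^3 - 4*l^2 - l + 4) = l*(l + 6)/(l^2 - 3*l - 4)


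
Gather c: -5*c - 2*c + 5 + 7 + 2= 14 - 7*c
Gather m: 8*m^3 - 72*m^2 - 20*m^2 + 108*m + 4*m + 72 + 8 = 8*m^3 - 92*m^2 + 112*m + 80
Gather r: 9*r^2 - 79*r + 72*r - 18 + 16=9*r^2 - 7*r - 2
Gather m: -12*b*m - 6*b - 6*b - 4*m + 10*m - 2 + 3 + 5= -12*b + m*(6 - 12*b) + 6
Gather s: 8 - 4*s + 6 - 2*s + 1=15 - 6*s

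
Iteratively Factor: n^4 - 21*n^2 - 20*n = (n)*(n^3 - 21*n - 20) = n*(n - 5)*(n^2 + 5*n + 4) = n*(n - 5)*(n + 4)*(n + 1)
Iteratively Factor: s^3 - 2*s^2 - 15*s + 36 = (s - 3)*(s^2 + s - 12) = (s - 3)*(s + 4)*(s - 3)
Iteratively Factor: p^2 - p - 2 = (p + 1)*(p - 2)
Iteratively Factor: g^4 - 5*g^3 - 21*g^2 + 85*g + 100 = (g + 4)*(g^3 - 9*g^2 + 15*g + 25) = (g - 5)*(g + 4)*(g^2 - 4*g - 5) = (g - 5)*(g + 1)*(g + 4)*(g - 5)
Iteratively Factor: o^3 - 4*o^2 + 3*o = (o - 1)*(o^2 - 3*o) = o*(o - 1)*(o - 3)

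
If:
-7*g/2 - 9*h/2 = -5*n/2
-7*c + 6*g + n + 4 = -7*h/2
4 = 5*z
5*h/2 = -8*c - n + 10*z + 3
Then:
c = 509/227 - 244*n/227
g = 810/227 - 725*n/227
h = 690*n/227 - 630/227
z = 4/5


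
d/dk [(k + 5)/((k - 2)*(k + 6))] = (-k^2 - 10*k - 32)/(k^4 + 8*k^3 - 8*k^2 - 96*k + 144)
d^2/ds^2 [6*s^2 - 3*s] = 12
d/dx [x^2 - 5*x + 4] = 2*x - 5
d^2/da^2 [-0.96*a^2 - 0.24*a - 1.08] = -1.92000000000000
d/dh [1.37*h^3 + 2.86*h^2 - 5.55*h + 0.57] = 4.11*h^2 + 5.72*h - 5.55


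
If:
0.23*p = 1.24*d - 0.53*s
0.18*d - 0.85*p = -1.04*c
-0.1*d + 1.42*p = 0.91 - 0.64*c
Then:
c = 0.37528508871961 - 0.0368245026423652*s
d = 0.436195515472987*s + 0.0886511882497833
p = 0.0473149529847974*s + 0.477945536651006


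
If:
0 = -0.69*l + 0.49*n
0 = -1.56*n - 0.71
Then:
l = -0.32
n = -0.46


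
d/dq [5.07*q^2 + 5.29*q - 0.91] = 10.14*q + 5.29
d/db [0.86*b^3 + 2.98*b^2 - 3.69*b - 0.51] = 2.58*b^2 + 5.96*b - 3.69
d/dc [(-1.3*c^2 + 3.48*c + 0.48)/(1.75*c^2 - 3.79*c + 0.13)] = (-1.163*c^2 - 2.018*c + 2.2716)/(3.0625*c^4 - 13.265*c^3 + 14.8191*c^2 - 0.9854*c + 0.0169)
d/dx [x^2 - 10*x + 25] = 2*x - 10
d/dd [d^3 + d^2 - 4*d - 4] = 3*d^2 + 2*d - 4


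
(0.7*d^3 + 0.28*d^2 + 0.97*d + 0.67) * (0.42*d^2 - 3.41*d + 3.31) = 0.294*d^5 - 2.2694*d^4 + 1.7696*d^3 - 2.0995*d^2 + 0.926*d + 2.2177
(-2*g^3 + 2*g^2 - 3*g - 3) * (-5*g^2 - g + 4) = 10*g^5 - 8*g^4 + 5*g^3 + 26*g^2 - 9*g - 12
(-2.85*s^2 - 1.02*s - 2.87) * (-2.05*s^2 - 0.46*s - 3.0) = 5.8425*s^4 + 3.402*s^3 + 14.9027*s^2 + 4.3802*s + 8.61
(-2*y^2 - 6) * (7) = -14*y^2 - 42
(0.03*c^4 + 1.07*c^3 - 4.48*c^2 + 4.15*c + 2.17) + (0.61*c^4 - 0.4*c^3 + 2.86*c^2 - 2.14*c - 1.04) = 0.64*c^4 + 0.67*c^3 - 1.62*c^2 + 2.01*c + 1.13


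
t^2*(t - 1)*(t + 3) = t^4 + 2*t^3 - 3*t^2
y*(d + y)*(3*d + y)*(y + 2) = 3*d^2*y^2 + 6*d^2*y + 4*d*y^3 + 8*d*y^2 + y^4 + 2*y^3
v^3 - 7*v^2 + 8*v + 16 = (v - 4)^2*(v + 1)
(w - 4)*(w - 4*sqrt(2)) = w^2 - 4*sqrt(2)*w - 4*w + 16*sqrt(2)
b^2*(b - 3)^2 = b^4 - 6*b^3 + 9*b^2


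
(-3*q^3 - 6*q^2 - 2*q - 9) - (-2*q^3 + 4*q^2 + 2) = -q^3 - 10*q^2 - 2*q - 11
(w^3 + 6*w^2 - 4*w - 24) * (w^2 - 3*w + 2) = w^5 + 3*w^4 - 20*w^3 + 64*w - 48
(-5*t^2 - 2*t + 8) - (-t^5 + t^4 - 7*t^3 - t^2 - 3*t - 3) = t^5 - t^4 + 7*t^3 - 4*t^2 + t + 11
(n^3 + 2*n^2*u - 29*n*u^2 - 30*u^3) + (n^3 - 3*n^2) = 2*n^3 + 2*n^2*u - 3*n^2 - 29*n*u^2 - 30*u^3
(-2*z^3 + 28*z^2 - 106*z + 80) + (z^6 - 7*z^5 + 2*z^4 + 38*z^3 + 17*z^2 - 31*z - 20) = z^6 - 7*z^5 + 2*z^4 + 36*z^3 + 45*z^2 - 137*z + 60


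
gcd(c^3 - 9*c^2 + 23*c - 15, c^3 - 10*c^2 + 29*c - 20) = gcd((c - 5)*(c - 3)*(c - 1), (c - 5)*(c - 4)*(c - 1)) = c^2 - 6*c + 5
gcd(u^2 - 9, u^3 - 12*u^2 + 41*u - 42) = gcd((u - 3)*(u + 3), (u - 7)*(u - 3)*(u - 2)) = u - 3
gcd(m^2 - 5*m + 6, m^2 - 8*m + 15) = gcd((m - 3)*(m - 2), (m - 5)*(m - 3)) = m - 3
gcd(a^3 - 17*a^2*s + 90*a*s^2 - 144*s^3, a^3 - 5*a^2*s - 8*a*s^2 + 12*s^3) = -a + 6*s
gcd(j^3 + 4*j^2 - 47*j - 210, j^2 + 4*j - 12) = j + 6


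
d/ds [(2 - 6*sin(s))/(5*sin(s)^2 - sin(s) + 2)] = 2*(15*sin(s)^2 - 10*sin(s) - 5)*cos(s)/(5*sin(s)^2 - sin(s) + 2)^2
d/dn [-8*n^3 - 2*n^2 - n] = -24*n^2 - 4*n - 1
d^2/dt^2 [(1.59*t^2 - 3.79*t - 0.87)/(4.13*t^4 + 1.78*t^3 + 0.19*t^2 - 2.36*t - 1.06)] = (162.722826*t^8 - 705.615456*t^7 - 734.99879*t^6 - 95.7960900000002*t^5 - 67.5669180000001*t^4 - 291.315742*t^3 - 107.854806*t^2 - 12.088284*t + 12.493636)/(70.444997*t^12 + 91.083846*t^11 + 48.978909*t^10 - 106.742504*t^9 - 156.083499*t^8 - 80.105754*t^7 + 49.159087*t^6 + 89.324772*t^5 + 43.698366*t^4 - 4.292408*t^3 - 17.070876*t^2 - 7.955088*t - 1.191016)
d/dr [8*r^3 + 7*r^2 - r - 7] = 24*r^2 + 14*r - 1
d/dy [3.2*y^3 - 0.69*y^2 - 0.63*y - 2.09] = 9.6*y^2 - 1.38*y - 0.63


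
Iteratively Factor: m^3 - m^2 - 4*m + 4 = (m + 2)*(m^2 - 3*m + 2) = (m - 2)*(m + 2)*(m - 1)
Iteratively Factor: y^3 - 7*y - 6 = (y + 1)*(y^2 - y - 6) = (y - 3)*(y + 1)*(y + 2)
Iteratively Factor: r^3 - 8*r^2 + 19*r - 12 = (r - 4)*(r^2 - 4*r + 3) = (r - 4)*(r - 1)*(r - 3)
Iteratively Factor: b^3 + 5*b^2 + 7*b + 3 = (b + 1)*(b^2 + 4*b + 3) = (b + 1)^2*(b + 3)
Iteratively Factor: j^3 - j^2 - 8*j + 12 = (j + 3)*(j^2 - 4*j + 4) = (j - 2)*(j + 3)*(j - 2)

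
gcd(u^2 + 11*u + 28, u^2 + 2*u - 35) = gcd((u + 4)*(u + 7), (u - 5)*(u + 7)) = u + 7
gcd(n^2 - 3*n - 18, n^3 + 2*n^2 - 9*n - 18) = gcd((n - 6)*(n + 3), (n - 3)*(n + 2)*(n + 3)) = n + 3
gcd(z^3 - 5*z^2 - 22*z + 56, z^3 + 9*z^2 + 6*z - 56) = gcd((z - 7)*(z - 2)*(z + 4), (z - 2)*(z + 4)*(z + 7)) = z^2 + 2*z - 8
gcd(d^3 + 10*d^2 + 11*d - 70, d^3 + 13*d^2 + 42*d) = d + 7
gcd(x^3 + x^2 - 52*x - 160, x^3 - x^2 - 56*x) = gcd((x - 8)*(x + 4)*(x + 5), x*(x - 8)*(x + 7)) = x - 8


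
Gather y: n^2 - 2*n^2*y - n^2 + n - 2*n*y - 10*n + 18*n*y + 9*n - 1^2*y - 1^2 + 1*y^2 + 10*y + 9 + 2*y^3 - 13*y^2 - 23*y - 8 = 2*y^3 - 12*y^2 + y*(-2*n^2 + 16*n - 14)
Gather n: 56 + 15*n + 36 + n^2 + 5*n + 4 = n^2 + 20*n + 96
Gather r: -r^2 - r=-r^2 - r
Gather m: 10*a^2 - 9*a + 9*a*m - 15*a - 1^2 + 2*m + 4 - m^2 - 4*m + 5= 10*a^2 - 24*a - m^2 + m*(9*a - 2) + 8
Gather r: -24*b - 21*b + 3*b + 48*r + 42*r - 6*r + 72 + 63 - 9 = -42*b + 84*r + 126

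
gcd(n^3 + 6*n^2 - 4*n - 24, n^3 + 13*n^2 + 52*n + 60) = n^2 + 8*n + 12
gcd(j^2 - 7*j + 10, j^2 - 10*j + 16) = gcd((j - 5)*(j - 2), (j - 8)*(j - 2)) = j - 2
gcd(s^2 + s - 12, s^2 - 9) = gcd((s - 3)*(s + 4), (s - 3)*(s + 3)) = s - 3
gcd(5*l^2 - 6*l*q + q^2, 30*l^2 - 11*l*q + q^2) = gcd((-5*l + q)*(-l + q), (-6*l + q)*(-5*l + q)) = -5*l + q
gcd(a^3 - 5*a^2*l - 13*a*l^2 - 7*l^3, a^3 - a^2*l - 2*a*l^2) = a + l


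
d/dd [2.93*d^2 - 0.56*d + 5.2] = 5.86*d - 0.56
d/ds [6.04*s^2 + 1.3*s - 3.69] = 12.08*s + 1.3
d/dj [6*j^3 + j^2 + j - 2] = 18*j^2 + 2*j + 1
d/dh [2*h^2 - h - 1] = 4*h - 1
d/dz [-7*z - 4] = -7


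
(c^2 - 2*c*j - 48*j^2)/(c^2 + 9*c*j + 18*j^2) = (c - 8*j)/(c + 3*j)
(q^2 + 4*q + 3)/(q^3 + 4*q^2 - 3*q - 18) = (q + 1)/(q^2 + q - 6)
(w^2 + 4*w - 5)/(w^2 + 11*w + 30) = (w - 1)/(w + 6)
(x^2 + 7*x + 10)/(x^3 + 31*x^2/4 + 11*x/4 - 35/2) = 4*(x + 5)/(4*x^2 + 23*x - 35)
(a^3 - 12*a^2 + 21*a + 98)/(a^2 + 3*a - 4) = (a^3 - 12*a^2 + 21*a + 98)/(a^2 + 3*a - 4)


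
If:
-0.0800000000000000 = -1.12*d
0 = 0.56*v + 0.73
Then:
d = 0.07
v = -1.30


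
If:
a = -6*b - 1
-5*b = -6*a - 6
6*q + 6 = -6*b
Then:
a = -1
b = 0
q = -1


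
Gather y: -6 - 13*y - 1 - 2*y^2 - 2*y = -2*y^2 - 15*y - 7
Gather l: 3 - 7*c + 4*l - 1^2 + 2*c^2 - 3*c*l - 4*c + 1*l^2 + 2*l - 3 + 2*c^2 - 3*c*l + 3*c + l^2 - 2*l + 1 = 4*c^2 - 8*c + 2*l^2 + l*(4 - 6*c)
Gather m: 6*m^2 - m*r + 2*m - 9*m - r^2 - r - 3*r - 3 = 6*m^2 + m*(-r - 7) - r^2 - 4*r - 3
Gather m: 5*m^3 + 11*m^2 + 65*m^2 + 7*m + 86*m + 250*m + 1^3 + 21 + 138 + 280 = 5*m^3 + 76*m^2 + 343*m + 440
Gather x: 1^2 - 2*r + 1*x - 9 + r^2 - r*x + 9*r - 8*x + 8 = r^2 + 7*r + x*(-r - 7)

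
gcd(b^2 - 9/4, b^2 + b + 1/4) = 1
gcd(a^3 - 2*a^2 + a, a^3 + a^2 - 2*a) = a^2 - a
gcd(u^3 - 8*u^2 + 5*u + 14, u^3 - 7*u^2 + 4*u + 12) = u^2 - u - 2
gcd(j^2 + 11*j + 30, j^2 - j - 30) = j + 5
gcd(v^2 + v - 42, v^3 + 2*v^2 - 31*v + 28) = v + 7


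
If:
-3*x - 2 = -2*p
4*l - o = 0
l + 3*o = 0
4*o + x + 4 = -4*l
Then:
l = 0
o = 0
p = -5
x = -4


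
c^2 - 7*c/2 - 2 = (c - 4)*(c + 1/2)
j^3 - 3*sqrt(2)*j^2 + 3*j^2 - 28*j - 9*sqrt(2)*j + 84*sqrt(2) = (j - 4)*(j + 7)*(j - 3*sqrt(2))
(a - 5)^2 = a^2 - 10*a + 25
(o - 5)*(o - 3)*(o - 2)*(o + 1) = o^4 - 9*o^3 + 21*o^2 + o - 30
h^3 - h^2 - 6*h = h*(h - 3)*(h + 2)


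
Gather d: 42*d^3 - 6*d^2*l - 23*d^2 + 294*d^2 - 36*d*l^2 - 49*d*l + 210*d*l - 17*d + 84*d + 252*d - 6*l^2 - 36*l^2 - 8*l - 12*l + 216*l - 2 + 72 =42*d^3 + d^2*(271 - 6*l) + d*(-36*l^2 + 161*l + 319) - 42*l^2 + 196*l + 70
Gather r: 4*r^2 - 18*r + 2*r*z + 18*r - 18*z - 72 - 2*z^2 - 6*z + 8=4*r^2 + 2*r*z - 2*z^2 - 24*z - 64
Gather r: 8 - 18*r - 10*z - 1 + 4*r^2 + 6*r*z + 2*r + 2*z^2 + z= 4*r^2 + r*(6*z - 16) + 2*z^2 - 9*z + 7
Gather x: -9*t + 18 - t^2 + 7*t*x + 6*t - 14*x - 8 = -t^2 - 3*t + x*(7*t - 14) + 10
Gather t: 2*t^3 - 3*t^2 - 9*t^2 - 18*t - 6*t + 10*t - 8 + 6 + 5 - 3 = 2*t^3 - 12*t^2 - 14*t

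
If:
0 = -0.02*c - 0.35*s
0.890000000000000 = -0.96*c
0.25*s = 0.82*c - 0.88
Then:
No Solution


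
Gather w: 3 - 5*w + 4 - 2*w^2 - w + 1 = -2*w^2 - 6*w + 8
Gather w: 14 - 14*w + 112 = 126 - 14*w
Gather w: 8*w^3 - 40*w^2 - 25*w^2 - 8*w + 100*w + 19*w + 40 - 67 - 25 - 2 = 8*w^3 - 65*w^2 + 111*w - 54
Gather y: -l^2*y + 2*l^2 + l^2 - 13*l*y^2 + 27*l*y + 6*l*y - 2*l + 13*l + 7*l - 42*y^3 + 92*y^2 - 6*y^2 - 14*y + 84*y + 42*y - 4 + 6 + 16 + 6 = 3*l^2 + 18*l - 42*y^3 + y^2*(86 - 13*l) + y*(-l^2 + 33*l + 112) + 24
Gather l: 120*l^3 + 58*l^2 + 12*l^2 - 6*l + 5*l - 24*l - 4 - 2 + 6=120*l^3 + 70*l^2 - 25*l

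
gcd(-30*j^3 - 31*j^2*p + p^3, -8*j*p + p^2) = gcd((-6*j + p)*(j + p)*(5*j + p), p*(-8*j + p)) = 1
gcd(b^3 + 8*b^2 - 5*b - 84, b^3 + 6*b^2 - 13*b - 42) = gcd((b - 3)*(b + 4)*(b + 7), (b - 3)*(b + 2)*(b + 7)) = b^2 + 4*b - 21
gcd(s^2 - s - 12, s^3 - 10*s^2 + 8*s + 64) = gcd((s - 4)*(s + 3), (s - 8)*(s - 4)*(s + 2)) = s - 4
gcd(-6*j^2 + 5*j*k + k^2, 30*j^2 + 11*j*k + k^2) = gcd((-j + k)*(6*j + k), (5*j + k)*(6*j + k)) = 6*j + k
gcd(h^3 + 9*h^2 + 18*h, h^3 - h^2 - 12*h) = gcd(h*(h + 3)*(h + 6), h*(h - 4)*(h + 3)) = h^2 + 3*h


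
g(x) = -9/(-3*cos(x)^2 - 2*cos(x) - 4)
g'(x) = -9*(-6*sin(x)*cos(x) - 2*sin(x))/(-3*cos(x)^2 - 2*cos(x) - 4)^2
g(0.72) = 1.25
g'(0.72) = 0.75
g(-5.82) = 1.10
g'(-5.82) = 0.44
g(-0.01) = 1.00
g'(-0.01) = -0.01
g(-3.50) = 1.89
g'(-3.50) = -0.50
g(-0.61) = 1.18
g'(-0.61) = -0.61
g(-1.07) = 1.59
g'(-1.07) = -1.21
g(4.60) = 2.36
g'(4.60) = -0.82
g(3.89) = 2.17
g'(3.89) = 0.85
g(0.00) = 1.00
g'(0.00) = 0.00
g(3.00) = 1.81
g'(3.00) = -0.20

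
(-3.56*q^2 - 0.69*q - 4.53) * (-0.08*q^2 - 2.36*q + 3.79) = 0.2848*q^4 + 8.4568*q^3 - 11.5016*q^2 + 8.0757*q - 17.1687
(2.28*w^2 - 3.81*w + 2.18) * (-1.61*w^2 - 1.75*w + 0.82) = -3.6708*w^4 + 2.1441*w^3 + 5.0273*w^2 - 6.9392*w + 1.7876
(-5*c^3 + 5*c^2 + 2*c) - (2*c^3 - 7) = -7*c^3 + 5*c^2 + 2*c + 7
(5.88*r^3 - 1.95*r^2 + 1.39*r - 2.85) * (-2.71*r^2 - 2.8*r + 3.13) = -15.9348*r^5 - 11.1795*r^4 + 20.0975*r^3 - 2.272*r^2 + 12.3307*r - 8.9205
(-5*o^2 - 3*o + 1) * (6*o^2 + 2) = -30*o^4 - 18*o^3 - 4*o^2 - 6*o + 2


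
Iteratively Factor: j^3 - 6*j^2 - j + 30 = (j - 5)*(j^2 - j - 6) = (j - 5)*(j - 3)*(j + 2)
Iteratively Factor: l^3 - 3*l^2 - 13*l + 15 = (l - 1)*(l^2 - 2*l - 15) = (l - 1)*(l + 3)*(l - 5)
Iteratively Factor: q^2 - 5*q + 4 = (q - 1)*(q - 4)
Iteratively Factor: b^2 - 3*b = (b - 3)*(b)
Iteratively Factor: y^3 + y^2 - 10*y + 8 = (y + 4)*(y^2 - 3*y + 2) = (y - 2)*(y + 4)*(y - 1)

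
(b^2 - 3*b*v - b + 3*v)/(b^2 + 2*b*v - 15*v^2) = (b - 1)/(b + 5*v)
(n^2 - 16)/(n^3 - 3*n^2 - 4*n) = (n + 4)/(n*(n + 1))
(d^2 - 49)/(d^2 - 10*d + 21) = (d + 7)/(d - 3)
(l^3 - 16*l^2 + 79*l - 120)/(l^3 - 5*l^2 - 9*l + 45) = (l - 8)/(l + 3)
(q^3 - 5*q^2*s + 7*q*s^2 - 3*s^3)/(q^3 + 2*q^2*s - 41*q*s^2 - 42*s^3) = (q^3 - 5*q^2*s + 7*q*s^2 - 3*s^3)/(q^3 + 2*q^2*s - 41*q*s^2 - 42*s^3)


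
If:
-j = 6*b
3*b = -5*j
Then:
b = 0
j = 0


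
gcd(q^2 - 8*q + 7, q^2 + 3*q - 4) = q - 1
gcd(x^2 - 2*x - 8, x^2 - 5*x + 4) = x - 4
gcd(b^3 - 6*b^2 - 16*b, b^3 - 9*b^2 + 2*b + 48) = b^2 - 6*b - 16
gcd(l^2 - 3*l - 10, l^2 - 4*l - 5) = l - 5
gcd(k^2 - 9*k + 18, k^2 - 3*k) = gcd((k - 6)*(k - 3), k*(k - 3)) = k - 3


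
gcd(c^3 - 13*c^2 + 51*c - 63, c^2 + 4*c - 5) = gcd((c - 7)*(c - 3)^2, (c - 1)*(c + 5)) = 1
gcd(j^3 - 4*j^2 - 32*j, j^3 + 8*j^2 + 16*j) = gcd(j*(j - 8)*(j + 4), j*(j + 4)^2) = j^2 + 4*j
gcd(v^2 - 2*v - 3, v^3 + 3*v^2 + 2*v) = v + 1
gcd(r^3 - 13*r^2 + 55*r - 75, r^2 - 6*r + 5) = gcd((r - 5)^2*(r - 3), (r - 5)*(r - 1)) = r - 5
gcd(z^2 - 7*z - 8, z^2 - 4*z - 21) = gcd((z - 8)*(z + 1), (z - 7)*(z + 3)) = 1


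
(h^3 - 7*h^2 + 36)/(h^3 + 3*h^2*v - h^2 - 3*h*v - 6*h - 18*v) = (h - 6)/(h + 3*v)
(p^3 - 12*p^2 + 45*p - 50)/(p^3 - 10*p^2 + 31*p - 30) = (p - 5)/(p - 3)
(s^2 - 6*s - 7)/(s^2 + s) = (s - 7)/s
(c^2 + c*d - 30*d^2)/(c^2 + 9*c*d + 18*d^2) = (c - 5*d)/(c + 3*d)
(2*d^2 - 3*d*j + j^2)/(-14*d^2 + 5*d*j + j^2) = (-d + j)/(7*d + j)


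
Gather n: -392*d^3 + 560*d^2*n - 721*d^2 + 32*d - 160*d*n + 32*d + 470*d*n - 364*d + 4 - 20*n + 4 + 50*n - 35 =-392*d^3 - 721*d^2 - 300*d + n*(560*d^2 + 310*d + 30) - 27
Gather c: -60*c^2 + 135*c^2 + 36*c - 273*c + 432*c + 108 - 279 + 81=75*c^2 + 195*c - 90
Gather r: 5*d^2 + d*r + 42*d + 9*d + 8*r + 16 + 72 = 5*d^2 + 51*d + r*(d + 8) + 88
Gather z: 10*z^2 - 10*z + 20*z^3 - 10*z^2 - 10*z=20*z^3 - 20*z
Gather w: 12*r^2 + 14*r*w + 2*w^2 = 12*r^2 + 14*r*w + 2*w^2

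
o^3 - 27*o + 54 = (o - 3)^2*(o + 6)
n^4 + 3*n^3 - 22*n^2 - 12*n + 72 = (n - 3)*(n - 2)*(n + 2)*(n + 6)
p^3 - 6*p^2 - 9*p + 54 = (p - 6)*(p - 3)*(p + 3)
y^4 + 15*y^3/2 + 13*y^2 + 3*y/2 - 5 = (y - 1/2)*(y + 1)*(y + 2)*(y + 5)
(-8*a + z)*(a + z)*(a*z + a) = -8*a^3*z - 8*a^3 - 7*a^2*z^2 - 7*a^2*z + a*z^3 + a*z^2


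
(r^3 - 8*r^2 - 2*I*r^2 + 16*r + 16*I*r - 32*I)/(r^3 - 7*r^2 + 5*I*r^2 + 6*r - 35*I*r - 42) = (r^3 - 2*r^2*(4 + I) + 16*r*(1 + I) - 32*I)/(r^3 + r^2*(-7 + 5*I) + r*(6 - 35*I) - 42)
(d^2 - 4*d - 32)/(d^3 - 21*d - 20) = (d - 8)/(d^2 - 4*d - 5)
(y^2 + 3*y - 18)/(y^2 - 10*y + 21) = (y + 6)/(y - 7)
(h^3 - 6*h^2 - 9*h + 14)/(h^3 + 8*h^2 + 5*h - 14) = (h - 7)/(h + 7)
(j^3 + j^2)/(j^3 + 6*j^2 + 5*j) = j/(j + 5)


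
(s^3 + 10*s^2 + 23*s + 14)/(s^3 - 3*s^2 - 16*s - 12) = (s + 7)/(s - 6)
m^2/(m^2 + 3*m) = m/(m + 3)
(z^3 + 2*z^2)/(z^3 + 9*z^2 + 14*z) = z/(z + 7)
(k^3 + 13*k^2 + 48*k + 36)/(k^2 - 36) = (k^2 + 7*k + 6)/(k - 6)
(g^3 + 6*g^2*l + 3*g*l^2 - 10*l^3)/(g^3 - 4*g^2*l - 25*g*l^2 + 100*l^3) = (g^2 + g*l - 2*l^2)/(g^2 - 9*g*l + 20*l^2)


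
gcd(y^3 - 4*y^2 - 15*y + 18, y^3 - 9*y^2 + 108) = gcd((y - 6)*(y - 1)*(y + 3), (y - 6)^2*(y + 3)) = y^2 - 3*y - 18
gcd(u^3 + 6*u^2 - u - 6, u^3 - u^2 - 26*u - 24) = u + 1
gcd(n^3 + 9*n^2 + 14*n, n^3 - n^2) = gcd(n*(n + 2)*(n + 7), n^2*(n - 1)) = n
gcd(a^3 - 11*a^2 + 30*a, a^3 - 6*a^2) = a^2 - 6*a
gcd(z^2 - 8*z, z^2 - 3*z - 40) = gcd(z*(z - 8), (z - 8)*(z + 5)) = z - 8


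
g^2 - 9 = (g - 3)*(g + 3)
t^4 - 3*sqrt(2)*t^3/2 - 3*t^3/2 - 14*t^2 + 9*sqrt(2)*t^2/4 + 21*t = t*(t - 3/2)*(t - 7*sqrt(2)/2)*(t + 2*sqrt(2))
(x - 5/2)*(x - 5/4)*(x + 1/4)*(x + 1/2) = x^4 - 3*x^3 + 7*x^2/16 + 15*x/8 + 25/64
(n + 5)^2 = n^2 + 10*n + 25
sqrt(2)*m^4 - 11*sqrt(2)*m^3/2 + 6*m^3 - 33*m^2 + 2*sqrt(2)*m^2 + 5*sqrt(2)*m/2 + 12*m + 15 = (m - 5)*(m - 1)*(m + 3*sqrt(2))*(sqrt(2)*m + sqrt(2)/2)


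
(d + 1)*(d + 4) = d^2 + 5*d + 4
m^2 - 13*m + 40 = (m - 8)*(m - 5)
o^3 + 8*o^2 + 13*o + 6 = (o + 1)^2*(o + 6)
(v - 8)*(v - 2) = v^2 - 10*v + 16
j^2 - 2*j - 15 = (j - 5)*(j + 3)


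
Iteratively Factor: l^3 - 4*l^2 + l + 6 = (l - 2)*(l^2 - 2*l - 3) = (l - 3)*(l - 2)*(l + 1)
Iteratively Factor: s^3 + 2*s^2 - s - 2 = (s + 2)*(s^2 - 1) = (s + 1)*(s + 2)*(s - 1)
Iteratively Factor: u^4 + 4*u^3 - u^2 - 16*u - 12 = (u + 3)*(u^3 + u^2 - 4*u - 4) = (u + 1)*(u + 3)*(u^2 - 4) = (u - 2)*(u + 1)*(u + 3)*(u + 2)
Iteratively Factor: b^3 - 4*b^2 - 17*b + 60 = (b - 5)*(b^2 + b - 12) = (b - 5)*(b + 4)*(b - 3)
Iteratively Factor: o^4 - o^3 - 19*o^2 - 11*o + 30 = (o - 5)*(o^3 + 4*o^2 + o - 6) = (o - 5)*(o + 2)*(o^2 + 2*o - 3) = (o - 5)*(o - 1)*(o + 2)*(o + 3)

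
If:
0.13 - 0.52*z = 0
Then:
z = 0.25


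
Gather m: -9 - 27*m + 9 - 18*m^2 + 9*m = -18*m^2 - 18*m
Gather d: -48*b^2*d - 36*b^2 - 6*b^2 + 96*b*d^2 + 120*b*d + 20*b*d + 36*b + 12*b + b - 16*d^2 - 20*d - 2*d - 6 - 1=-42*b^2 + 49*b + d^2*(96*b - 16) + d*(-48*b^2 + 140*b - 22) - 7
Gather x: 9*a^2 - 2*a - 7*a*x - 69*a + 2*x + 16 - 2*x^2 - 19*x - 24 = 9*a^2 - 71*a - 2*x^2 + x*(-7*a - 17) - 8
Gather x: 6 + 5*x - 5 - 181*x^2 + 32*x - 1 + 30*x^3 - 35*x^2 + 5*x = 30*x^3 - 216*x^2 + 42*x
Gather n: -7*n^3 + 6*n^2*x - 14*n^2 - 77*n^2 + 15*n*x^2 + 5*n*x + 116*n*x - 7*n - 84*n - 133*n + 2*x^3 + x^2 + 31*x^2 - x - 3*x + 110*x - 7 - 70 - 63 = -7*n^3 + n^2*(6*x - 91) + n*(15*x^2 + 121*x - 224) + 2*x^3 + 32*x^2 + 106*x - 140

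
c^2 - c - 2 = (c - 2)*(c + 1)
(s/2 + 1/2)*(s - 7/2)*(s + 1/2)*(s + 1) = s^4/2 - s^3/2 - 27*s^2/8 - 13*s/4 - 7/8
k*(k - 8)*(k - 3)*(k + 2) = k^4 - 9*k^3 + 2*k^2 + 48*k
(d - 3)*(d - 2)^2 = d^3 - 7*d^2 + 16*d - 12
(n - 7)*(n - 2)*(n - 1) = n^3 - 10*n^2 + 23*n - 14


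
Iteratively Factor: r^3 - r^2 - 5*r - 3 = (r + 1)*(r^2 - 2*r - 3) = (r - 3)*(r + 1)*(r + 1)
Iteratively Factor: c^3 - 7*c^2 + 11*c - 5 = (c - 1)*(c^2 - 6*c + 5) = (c - 1)^2*(c - 5)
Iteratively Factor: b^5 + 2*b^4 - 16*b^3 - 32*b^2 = (b - 4)*(b^4 + 6*b^3 + 8*b^2) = b*(b - 4)*(b^3 + 6*b^2 + 8*b) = b*(b - 4)*(b + 2)*(b^2 + 4*b) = b^2*(b - 4)*(b + 2)*(b + 4)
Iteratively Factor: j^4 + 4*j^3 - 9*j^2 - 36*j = (j)*(j^3 + 4*j^2 - 9*j - 36) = j*(j - 3)*(j^2 + 7*j + 12) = j*(j - 3)*(j + 4)*(j + 3)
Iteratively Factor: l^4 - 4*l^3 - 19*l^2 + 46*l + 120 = (l + 2)*(l^3 - 6*l^2 - 7*l + 60) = (l + 2)*(l + 3)*(l^2 - 9*l + 20) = (l - 4)*(l + 2)*(l + 3)*(l - 5)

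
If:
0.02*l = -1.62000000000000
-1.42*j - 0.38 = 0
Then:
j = -0.27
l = -81.00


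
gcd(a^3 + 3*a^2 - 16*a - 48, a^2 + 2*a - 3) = a + 3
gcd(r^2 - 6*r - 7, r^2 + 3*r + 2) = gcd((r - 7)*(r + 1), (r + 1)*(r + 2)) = r + 1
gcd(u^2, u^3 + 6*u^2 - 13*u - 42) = 1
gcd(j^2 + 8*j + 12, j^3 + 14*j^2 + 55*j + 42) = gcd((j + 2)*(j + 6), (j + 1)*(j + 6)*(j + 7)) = j + 6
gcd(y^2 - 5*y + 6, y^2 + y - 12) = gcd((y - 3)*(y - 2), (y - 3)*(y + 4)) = y - 3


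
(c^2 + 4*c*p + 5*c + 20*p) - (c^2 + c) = 4*c*p + 4*c + 20*p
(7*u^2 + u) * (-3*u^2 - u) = -21*u^4 - 10*u^3 - u^2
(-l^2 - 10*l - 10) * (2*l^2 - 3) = -2*l^4 - 20*l^3 - 17*l^2 + 30*l + 30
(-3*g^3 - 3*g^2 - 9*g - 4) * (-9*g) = 27*g^4 + 27*g^3 + 81*g^2 + 36*g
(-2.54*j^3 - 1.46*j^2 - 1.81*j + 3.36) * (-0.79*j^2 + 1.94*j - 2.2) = 2.0066*j^5 - 3.7742*j^4 + 4.1855*j^3 - 2.9538*j^2 + 10.5004*j - 7.392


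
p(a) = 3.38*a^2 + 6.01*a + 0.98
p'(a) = 6.76*a + 6.01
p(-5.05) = 56.83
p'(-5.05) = -28.13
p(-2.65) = 8.79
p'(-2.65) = -11.90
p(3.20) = 54.82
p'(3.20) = 27.64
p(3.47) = 62.53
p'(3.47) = 29.47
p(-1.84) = 1.36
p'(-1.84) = -6.43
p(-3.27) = 17.47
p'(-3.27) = -16.10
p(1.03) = 10.76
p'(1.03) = 12.97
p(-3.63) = 23.70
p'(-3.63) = -18.53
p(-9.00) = 220.67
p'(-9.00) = -54.83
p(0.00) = 0.98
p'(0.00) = 6.01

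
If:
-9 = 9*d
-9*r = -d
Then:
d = -1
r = -1/9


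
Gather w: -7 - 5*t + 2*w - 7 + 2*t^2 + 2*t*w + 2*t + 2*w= 2*t^2 - 3*t + w*(2*t + 4) - 14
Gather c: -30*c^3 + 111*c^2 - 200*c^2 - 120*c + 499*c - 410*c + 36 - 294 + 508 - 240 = -30*c^3 - 89*c^2 - 31*c + 10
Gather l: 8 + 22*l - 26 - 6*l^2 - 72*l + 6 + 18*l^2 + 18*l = 12*l^2 - 32*l - 12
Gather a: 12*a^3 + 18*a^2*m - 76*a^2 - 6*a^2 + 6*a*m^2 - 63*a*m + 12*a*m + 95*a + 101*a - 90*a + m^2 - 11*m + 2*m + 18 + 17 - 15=12*a^3 + a^2*(18*m - 82) + a*(6*m^2 - 51*m + 106) + m^2 - 9*m + 20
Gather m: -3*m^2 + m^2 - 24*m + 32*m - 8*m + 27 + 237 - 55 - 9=200 - 2*m^2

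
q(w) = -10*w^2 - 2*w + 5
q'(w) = -20*w - 2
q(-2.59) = -56.90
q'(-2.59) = 49.80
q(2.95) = -87.92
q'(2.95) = -61.00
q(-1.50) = -14.50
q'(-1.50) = 28.00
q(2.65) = -70.52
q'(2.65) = -55.00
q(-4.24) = -166.30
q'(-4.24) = 82.80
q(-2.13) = -36.11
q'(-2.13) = 40.60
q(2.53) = -64.07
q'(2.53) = -52.60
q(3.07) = -95.39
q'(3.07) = -63.40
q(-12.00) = -1411.00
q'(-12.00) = 238.00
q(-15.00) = -2215.00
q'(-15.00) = 298.00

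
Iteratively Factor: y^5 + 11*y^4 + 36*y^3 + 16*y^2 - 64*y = (y + 4)*(y^4 + 7*y^3 + 8*y^2 - 16*y) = (y + 4)^2*(y^3 + 3*y^2 - 4*y) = y*(y + 4)^2*(y^2 + 3*y - 4) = y*(y - 1)*(y + 4)^2*(y + 4)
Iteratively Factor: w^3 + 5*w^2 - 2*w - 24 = (w - 2)*(w^2 + 7*w + 12) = (w - 2)*(w + 4)*(w + 3)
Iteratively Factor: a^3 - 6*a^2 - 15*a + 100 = (a + 4)*(a^2 - 10*a + 25) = (a - 5)*(a + 4)*(a - 5)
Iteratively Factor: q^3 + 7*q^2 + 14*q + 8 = (q + 2)*(q^2 + 5*q + 4) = (q + 1)*(q + 2)*(q + 4)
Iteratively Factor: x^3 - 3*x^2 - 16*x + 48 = (x - 4)*(x^2 + x - 12) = (x - 4)*(x - 3)*(x + 4)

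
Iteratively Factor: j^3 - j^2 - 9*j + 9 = (j - 1)*(j^2 - 9) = (j - 3)*(j - 1)*(j + 3)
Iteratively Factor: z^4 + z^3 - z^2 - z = (z + 1)*(z^3 - z) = (z - 1)*(z + 1)*(z^2 + z) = z*(z - 1)*(z + 1)*(z + 1)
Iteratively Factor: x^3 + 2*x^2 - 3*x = (x)*(x^2 + 2*x - 3) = x*(x + 3)*(x - 1)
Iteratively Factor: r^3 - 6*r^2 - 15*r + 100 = (r + 4)*(r^2 - 10*r + 25) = (r - 5)*(r + 4)*(r - 5)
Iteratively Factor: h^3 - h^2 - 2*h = (h)*(h^2 - h - 2) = h*(h - 2)*(h + 1)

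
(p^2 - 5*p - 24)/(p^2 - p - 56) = (p + 3)/(p + 7)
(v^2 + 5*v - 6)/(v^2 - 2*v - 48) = (v - 1)/(v - 8)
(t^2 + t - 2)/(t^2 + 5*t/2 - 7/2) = 2*(t + 2)/(2*t + 7)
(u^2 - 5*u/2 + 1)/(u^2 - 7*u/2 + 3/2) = (u - 2)/(u - 3)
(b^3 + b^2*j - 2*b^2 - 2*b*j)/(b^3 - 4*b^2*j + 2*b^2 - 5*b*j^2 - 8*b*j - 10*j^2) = b*(b - 2)/(b^2 - 5*b*j + 2*b - 10*j)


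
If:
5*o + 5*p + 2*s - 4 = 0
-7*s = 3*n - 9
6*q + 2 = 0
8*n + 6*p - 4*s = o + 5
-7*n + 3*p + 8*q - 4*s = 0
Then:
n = -2455/6891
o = -12065/6891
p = 13613/6891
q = -1/3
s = 3304/2297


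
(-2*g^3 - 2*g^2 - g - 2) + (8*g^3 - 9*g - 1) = 6*g^3 - 2*g^2 - 10*g - 3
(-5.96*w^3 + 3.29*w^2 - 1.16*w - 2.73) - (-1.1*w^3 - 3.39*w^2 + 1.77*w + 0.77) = -4.86*w^3 + 6.68*w^2 - 2.93*w - 3.5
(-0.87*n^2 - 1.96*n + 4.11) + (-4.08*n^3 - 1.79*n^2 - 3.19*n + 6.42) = -4.08*n^3 - 2.66*n^2 - 5.15*n + 10.53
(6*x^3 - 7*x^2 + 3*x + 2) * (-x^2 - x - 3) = -6*x^5 + x^4 - 14*x^3 + 16*x^2 - 11*x - 6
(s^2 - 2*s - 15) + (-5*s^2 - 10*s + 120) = -4*s^2 - 12*s + 105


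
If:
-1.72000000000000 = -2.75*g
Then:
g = 0.63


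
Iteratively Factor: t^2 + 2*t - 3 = (t - 1)*(t + 3)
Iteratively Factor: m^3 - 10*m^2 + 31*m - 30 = (m - 5)*(m^2 - 5*m + 6) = (m - 5)*(m - 2)*(m - 3)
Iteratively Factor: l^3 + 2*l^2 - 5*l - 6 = (l + 3)*(l^2 - l - 2) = (l - 2)*(l + 3)*(l + 1)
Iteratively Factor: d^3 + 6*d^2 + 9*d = (d)*(d^2 + 6*d + 9) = d*(d + 3)*(d + 3)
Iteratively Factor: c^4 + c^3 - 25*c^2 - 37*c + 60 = (c + 3)*(c^3 - 2*c^2 - 19*c + 20) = (c + 3)*(c + 4)*(c^2 - 6*c + 5) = (c - 1)*(c + 3)*(c + 4)*(c - 5)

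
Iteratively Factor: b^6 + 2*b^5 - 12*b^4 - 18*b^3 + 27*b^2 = (b)*(b^5 + 2*b^4 - 12*b^3 - 18*b^2 + 27*b) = b*(b + 3)*(b^4 - b^3 - 9*b^2 + 9*b) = b*(b - 1)*(b + 3)*(b^3 - 9*b) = b^2*(b - 1)*(b + 3)*(b^2 - 9) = b^2*(b - 1)*(b + 3)^2*(b - 3)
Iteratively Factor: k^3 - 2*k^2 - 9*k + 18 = (k - 2)*(k^2 - 9) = (k - 3)*(k - 2)*(k + 3)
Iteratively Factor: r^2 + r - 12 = (r - 3)*(r + 4)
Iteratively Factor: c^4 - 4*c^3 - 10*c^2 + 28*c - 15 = (c - 1)*(c^3 - 3*c^2 - 13*c + 15) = (c - 1)^2*(c^2 - 2*c - 15) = (c - 5)*(c - 1)^2*(c + 3)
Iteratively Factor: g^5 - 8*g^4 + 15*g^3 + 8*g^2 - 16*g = (g)*(g^4 - 8*g^3 + 15*g^2 + 8*g - 16) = g*(g - 4)*(g^3 - 4*g^2 - g + 4) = g*(g - 4)^2*(g^2 - 1) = g*(g - 4)^2*(g - 1)*(g + 1)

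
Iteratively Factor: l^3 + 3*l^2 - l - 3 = (l + 1)*(l^2 + 2*l - 3) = (l + 1)*(l + 3)*(l - 1)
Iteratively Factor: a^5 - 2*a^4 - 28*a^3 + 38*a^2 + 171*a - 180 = (a - 5)*(a^4 + 3*a^3 - 13*a^2 - 27*a + 36) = (a - 5)*(a - 3)*(a^3 + 6*a^2 + 5*a - 12) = (a - 5)*(a - 3)*(a + 3)*(a^2 + 3*a - 4) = (a - 5)*(a - 3)*(a - 1)*(a + 3)*(a + 4)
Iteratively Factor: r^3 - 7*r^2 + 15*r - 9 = (r - 3)*(r^2 - 4*r + 3) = (r - 3)^2*(r - 1)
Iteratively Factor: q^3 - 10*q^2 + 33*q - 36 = (q - 4)*(q^2 - 6*q + 9) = (q - 4)*(q - 3)*(q - 3)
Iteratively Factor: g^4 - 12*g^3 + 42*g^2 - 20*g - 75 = (g - 5)*(g^3 - 7*g^2 + 7*g + 15) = (g - 5)*(g - 3)*(g^2 - 4*g - 5) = (g - 5)*(g - 3)*(g + 1)*(g - 5)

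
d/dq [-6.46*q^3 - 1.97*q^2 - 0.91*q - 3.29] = -19.38*q^2 - 3.94*q - 0.91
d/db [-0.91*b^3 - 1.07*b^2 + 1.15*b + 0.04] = -2.73*b^2 - 2.14*b + 1.15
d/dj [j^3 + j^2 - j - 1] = 3*j^2 + 2*j - 1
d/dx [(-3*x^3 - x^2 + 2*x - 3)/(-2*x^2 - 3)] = (6*x^4 + 31*x^2 - 6*x - 6)/(4*x^4 + 12*x^2 + 9)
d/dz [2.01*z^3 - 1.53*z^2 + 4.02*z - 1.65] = 6.03*z^2 - 3.06*z + 4.02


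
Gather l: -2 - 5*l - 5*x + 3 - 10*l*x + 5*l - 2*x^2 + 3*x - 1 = -10*l*x - 2*x^2 - 2*x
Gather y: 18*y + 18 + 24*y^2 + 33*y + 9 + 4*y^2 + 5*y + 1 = 28*y^2 + 56*y + 28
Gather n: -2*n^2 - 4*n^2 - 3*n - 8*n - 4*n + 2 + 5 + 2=-6*n^2 - 15*n + 9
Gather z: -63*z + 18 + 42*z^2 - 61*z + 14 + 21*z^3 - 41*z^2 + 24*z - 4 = 21*z^3 + z^2 - 100*z + 28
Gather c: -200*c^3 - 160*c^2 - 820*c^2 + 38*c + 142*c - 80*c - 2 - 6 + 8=-200*c^3 - 980*c^2 + 100*c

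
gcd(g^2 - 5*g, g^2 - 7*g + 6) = 1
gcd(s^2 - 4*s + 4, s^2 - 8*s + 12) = s - 2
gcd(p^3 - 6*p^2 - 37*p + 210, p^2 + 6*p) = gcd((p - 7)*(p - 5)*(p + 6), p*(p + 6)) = p + 6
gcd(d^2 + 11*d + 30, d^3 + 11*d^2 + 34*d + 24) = d + 6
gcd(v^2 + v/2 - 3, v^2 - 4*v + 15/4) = v - 3/2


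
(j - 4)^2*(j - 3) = j^3 - 11*j^2 + 40*j - 48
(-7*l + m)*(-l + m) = 7*l^2 - 8*l*m + m^2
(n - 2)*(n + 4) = n^2 + 2*n - 8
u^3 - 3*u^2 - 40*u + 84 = (u - 7)*(u - 2)*(u + 6)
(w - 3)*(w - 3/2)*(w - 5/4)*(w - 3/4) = w^4 - 13*w^3/2 + 231*w^2/16 - 423*w/32 + 135/32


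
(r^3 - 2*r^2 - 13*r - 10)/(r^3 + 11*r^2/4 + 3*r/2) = 4*(r^2 - 4*r - 5)/(r*(4*r + 3))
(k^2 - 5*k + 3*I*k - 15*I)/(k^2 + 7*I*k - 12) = (k - 5)/(k + 4*I)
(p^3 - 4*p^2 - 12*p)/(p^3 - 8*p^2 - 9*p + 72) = p*(p^2 - 4*p - 12)/(p^3 - 8*p^2 - 9*p + 72)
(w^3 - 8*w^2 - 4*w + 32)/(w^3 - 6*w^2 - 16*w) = (w - 2)/w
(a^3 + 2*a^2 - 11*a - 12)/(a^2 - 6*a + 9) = (a^2 + 5*a + 4)/(a - 3)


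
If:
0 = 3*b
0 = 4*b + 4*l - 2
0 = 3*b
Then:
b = 0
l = 1/2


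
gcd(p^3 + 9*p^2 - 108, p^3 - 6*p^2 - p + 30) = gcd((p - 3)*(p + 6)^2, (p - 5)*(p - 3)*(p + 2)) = p - 3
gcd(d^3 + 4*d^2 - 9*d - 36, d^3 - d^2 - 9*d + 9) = d^2 - 9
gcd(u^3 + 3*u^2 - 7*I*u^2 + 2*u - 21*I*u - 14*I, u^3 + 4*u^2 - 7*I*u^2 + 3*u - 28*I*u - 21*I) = u^2 + u*(1 - 7*I) - 7*I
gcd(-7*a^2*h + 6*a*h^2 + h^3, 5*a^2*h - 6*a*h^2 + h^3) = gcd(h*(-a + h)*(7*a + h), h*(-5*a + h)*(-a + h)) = a*h - h^2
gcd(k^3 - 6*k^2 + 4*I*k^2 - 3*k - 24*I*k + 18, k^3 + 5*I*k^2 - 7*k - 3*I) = k^2 + 4*I*k - 3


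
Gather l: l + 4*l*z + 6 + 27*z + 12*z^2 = l*(4*z + 1) + 12*z^2 + 27*z + 6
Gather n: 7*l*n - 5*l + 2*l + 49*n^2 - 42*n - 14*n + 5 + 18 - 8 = -3*l + 49*n^2 + n*(7*l - 56) + 15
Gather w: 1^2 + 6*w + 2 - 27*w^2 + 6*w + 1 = -27*w^2 + 12*w + 4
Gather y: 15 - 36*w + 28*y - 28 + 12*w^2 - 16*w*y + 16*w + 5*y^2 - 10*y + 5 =12*w^2 - 20*w + 5*y^2 + y*(18 - 16*w) - 8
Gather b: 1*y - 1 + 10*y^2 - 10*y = 10*y^2 - 9*y - 1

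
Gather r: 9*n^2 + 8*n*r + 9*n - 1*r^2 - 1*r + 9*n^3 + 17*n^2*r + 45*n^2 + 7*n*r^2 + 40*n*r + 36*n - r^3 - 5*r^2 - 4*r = 9*n^3 + 54*n^2 + 45*n - r^3 + r^2*(7*n - 6) + r*(17*n^2 + 48*n - 5)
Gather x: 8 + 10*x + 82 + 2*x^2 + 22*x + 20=2*x^2 + 32*x + 110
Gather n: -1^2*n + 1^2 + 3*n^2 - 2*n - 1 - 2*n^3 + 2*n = -2*n^3 + 3*n^2 - n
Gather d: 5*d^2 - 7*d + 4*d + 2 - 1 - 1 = 5*d^2 - 3*d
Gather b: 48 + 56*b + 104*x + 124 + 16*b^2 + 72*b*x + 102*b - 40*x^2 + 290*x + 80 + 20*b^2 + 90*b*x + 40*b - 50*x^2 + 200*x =36*b^2 + b*(162*x + 198) - 90*x^2 + 594*x + 252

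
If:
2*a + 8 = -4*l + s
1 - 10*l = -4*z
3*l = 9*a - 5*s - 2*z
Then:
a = -56*z/5 - 423/10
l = 2*z/5 + 1/10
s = -104*z/5 - 381/5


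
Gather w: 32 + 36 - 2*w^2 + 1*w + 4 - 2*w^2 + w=-4*w^2 + 2*w + 72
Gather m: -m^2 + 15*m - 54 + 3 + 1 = -m^2 + 15*m - 50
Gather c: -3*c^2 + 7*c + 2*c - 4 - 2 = -3*c^2 + 9*c - 6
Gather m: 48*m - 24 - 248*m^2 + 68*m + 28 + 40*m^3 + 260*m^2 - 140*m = 40*m^3 + 12*m^2 - 24*m + 4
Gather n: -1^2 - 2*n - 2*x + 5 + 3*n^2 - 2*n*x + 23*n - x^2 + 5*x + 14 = 3*n^2 + n*(21 - 2*x) - x^2 + 3*x + 18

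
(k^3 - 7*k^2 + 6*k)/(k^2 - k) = k - 6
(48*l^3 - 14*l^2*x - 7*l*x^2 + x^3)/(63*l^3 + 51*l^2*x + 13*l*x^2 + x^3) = (16*l^2 - 10*l*x + x^2)/(21*l^2 + 10*l*x + x^2)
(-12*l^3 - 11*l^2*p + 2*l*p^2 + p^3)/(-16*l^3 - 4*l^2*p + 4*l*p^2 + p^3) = (-3*l^2 - 2*l*p + p^2)/(-4*l^2 + p^2)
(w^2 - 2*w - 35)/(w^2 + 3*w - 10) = (w - 7)/(w - 2)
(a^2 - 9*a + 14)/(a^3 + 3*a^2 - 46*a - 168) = (a - 2)/(a^2 + 10*a + 24)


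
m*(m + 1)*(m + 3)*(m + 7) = m^4 + 11*m^3 + 31*m^2 + 21*m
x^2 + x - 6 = (x - 2)*(x + 3)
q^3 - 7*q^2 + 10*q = q*(q - 5)*(q - 2)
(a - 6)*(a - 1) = a^2 - 7*a + 6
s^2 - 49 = (s - 7)*(s + 7)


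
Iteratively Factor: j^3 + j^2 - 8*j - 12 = (j - 3)*(j^2 + 4*j + 4) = (j - 3)*(j + 2)*(j + 2)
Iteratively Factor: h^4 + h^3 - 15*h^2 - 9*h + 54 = (h + 3)*(h^3 - 2*h^2 - 9*h + 18) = (h - 3)*(h + 3)*(h^2 + h - 6) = (h - 3)*(h - 2)*(h + 3)*(h + 3)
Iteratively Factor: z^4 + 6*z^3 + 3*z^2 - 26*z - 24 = (z + 3)*(z^3 + 3*z^2 - 6*z - 8) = (z + 3)*(z + 4)*(z^2 - z - 2) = (z + 1)*(z + 3)*(z + 4)*(z - 2)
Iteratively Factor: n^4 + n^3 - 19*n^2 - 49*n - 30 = (n + 3)*(n^3 - 2*n^2 - 13*n - 10) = (n - 5)*(n + 3)*(n^2 + 3*n + 2) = (n - 5)*(n + 2)*(n + 3)*(n + 1)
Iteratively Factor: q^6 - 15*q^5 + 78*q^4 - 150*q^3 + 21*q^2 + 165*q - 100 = (q + 1)*(q^5 - 16*q^4 + 94*q^3 - 244*q^2 + 265*q - 100) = (q - 5)*(q + 1)*(q^4 - 11*q^3 + 39*q^2 - 49*q + 20) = (q - 5)*(q - 1)*(q + 1)*(q^3 - 10*q^2 + 29*q - 20) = (q - 5)*(q - 1)^2*(q + 1)*(q^2 - 9*q + 20) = (q - 5)^2*(q - 1)^2*(q + 1)*(q - 4)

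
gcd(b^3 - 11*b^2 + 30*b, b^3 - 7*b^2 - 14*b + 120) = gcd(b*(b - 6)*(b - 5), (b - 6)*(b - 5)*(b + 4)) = b^2 - 11*b + 30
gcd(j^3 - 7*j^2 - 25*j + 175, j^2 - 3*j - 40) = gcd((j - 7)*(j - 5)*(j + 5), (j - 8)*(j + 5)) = j + 5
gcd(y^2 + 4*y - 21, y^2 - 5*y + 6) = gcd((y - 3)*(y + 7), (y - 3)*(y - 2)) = y - 3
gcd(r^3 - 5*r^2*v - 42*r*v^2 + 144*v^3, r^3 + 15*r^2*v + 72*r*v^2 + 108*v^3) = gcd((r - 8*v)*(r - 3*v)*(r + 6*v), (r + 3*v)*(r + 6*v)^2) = r + 6*v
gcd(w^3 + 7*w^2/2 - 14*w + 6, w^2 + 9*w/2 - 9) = w + 6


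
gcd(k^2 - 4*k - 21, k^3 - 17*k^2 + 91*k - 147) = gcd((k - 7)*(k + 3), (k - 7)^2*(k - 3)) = k - 7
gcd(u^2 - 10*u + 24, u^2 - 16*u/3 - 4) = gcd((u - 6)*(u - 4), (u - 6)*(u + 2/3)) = u - 6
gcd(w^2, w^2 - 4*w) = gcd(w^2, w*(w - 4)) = w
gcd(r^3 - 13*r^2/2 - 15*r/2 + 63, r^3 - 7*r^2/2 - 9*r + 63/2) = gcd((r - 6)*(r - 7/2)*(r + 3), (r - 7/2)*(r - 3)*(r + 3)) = r^2 - r/2 - 21/2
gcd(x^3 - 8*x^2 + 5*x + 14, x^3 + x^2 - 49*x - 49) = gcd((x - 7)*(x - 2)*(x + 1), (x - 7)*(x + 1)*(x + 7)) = x^2 - 6*x - 7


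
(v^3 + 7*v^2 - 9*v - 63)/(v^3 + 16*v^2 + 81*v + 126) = (v - 3)/(v + 6)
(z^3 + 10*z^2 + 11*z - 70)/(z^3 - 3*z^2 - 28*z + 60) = (z + 7)/(z - 6)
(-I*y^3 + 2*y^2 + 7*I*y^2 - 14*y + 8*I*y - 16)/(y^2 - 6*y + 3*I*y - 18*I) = (-I*y^3 + y^2*(2 + 7*I) + y*(-14 + 8*I) - 16)/(y^2 + y*(-6 + 3*I) - 18*I)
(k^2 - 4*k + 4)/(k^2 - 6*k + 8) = (k - 2)/(k - 4)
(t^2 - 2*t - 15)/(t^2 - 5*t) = (t + 3)/t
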